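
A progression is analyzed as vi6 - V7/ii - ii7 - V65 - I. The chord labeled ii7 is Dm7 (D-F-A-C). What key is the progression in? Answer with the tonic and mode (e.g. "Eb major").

C major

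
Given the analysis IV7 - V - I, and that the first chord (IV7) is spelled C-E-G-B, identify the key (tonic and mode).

G major

The anchor chord is a major seventh chord on C, labeled IV7.
IV7 on C implies C is the subdominant; that puts the tonic at G, and the uppercase numeral fits major mode.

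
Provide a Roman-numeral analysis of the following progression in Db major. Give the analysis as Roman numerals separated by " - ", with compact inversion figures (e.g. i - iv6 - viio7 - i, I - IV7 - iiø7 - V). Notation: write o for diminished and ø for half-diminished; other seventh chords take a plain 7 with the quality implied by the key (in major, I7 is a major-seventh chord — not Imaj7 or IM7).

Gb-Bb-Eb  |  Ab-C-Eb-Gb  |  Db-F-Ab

ii6 - V7 - I

Gb-Bb-Eb: root Eb is the supertonic; minor triad there is ii6.
Ab-C-Eb-Gb: root Ab is the dominant; dominant seventh chord there is V7.
Db-F-Ab: root Db is the tonic; major triad there is I.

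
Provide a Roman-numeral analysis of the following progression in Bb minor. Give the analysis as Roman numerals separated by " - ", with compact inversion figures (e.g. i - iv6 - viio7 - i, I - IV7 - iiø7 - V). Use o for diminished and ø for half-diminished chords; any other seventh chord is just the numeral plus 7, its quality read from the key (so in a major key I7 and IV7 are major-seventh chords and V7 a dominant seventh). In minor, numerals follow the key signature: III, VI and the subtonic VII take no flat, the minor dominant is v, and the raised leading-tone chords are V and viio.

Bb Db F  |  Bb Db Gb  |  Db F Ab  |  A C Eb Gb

i - VI6 - III - viio7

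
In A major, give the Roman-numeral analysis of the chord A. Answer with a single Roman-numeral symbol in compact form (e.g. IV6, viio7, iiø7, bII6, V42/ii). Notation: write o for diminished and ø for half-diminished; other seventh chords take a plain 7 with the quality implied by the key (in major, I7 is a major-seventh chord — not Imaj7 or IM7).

The pitches A-C#-E form a major triad rooted on A.
In A major, A is the tonic; the diatonic major triad there is I.

I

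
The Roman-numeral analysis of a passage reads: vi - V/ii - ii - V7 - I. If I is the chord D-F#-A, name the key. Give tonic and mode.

I is given as D-F#-A — a major triad with root D.
If D is scale degree 1 and the mode makes that degree carry a major triad, the tonic is D and the mode is major.

D major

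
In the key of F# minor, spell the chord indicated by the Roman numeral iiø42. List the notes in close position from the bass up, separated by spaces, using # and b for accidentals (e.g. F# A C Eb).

In F# minor, the second degree is G#, and the diatonic chord built there is a half-diminished seventh chord.
Stacking thirds from G# gives G#-B-D-F#.
The figured bass 42 indicates third inversion, placing the seventh (F#) in the bass: F#-G#-B-D.

F# G# B D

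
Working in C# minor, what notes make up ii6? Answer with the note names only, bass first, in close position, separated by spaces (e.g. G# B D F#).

ii6 is the minor supertonic, borrowed from the parallel major (the Dorian ii). In C# minor that root is D#.
So the chord is D#-F#-A#, a minor triad.
With the 6 figure the chord is in first inversion; from the bass F# upward in close position it reads F#-A#-D#.

F# A# D#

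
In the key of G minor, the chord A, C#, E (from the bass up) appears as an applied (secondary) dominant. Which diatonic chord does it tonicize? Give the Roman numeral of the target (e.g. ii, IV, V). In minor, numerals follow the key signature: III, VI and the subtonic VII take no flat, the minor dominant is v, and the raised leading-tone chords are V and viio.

V

The chord is a major triad on A.
A dominant resolves down a perfect fifth: A → D. In G minor, D is scale degree 5, i.e. V.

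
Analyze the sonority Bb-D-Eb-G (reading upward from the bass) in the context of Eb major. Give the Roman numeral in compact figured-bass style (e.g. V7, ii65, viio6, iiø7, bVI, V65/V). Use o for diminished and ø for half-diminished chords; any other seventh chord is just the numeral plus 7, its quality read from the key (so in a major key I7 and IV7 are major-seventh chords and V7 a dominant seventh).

I43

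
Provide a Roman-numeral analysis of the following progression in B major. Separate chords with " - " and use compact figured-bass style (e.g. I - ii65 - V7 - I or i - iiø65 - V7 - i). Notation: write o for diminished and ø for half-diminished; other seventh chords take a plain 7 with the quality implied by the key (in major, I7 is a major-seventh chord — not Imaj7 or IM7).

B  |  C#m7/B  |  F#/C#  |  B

I - ii42 - V64 - I

B has root B, degree 1 in B major, so I.
C#m7/B has root C#, degree 2 in B major, so ii42.
F#/C# has root F#, degree 5 in B major, so V64.
B: major triad on B = scale degree 1 → I.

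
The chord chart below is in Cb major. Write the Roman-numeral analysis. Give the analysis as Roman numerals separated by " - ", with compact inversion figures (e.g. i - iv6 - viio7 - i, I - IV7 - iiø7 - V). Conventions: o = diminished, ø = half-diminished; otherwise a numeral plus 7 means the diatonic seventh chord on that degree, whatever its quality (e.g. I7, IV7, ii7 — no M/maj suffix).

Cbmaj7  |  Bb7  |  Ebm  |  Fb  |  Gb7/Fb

I7 - V7/iii - iii - IV - V42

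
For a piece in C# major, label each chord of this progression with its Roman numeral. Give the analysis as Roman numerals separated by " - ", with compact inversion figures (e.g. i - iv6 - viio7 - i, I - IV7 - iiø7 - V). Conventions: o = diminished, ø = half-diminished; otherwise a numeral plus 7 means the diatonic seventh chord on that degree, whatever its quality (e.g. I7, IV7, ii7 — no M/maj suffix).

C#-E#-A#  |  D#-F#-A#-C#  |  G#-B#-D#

vi6 - ii7 - V

C#-E#-A#: minor triad on A# = scale degree 6 → vi6.
D#-F#-A#-C#: root D# is the supertonic; minor seventh chord there is ii7.
G#-B#-D#: root G# is the dominant; major triad there is V.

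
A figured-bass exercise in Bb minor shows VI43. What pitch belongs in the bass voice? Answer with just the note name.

VI in Bb minor has root Gb; the chord is Gb-Bb-Db-F.
The figure 43 means second inversion — the fifth is in the bass.

Db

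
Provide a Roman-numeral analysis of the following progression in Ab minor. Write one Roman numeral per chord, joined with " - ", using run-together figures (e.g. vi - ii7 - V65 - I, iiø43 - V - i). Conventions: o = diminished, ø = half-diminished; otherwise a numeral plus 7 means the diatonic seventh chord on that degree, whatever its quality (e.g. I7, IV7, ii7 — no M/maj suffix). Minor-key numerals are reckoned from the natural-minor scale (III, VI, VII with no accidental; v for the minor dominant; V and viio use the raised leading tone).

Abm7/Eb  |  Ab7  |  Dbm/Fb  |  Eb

Abm7/Eb has root Ab, degree 1 in Ab minor, so i43.
Ab7: a dominant seventh chord on Ab, the applied dominant of iv → V7/iv.
Dbm/Fb: minor triad on Db = scale degree 4 → iv6.
Eb: root Eb is the dominant; major triad there is V.

i43 - V7/iv - iv6 - V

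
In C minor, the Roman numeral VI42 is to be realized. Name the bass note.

G

VI in C minor has root Ab; the chord is Ab-C-Eb-G.
The figure 42 means third inversion — the seventh is in the bass.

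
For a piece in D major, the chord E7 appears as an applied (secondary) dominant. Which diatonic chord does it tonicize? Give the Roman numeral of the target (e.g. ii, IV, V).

V

The chord is a dominant seventh chord on E.
A dominant resolves down a perfect fifth: E → A. In D major, A is scale degree 5, i.e. V.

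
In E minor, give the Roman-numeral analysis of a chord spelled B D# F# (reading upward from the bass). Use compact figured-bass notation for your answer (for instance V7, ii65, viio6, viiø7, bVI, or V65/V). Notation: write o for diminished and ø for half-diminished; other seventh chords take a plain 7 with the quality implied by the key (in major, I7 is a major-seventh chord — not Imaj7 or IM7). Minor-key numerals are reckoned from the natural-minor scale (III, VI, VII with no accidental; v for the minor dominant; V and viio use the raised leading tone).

V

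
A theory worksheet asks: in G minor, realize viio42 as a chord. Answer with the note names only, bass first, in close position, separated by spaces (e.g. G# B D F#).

Eb F# A C

In G minor, the leading-tone chord is built on the raised seventh degree, F#.
That chord is spelled F#-A-C-Eb.
The figured bass 42 indicates third inversion, placing the seventh (Eb) in the bass: Eb-F#-A-C.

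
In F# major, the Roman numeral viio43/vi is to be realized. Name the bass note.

G#

The applied chord viio43/vi is rooted on C##: C##-E#-G#-B.
The figure 43 means second inversion — the fifth is in the bass.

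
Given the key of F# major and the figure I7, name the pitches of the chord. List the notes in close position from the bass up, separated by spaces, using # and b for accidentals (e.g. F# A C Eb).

In F# major, scale degree 1 is F#, and the diatonic chord built there is a major seventh chord.
That chord is spelled F#-A#-C#-E#.

F# A# C# E#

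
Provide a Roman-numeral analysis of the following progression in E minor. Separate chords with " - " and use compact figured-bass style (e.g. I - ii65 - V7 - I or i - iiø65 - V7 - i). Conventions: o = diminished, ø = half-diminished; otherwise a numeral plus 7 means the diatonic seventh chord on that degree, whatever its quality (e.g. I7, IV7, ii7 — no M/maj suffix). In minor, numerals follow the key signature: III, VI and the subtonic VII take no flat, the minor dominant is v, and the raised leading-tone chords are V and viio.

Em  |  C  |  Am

Em has root E, degree 1 in E minor, so i.
C: root C is the submediant; major triad there is VI.
Am has root A, degree 4 in E minor, so iv.

i - VI - iv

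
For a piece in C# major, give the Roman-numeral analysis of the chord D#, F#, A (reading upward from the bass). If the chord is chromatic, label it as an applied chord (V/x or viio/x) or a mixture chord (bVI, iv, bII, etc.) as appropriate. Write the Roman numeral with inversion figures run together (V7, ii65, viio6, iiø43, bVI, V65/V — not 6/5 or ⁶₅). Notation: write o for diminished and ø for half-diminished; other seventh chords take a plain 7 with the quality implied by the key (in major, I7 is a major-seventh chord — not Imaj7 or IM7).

iio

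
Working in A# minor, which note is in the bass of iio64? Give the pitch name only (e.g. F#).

F#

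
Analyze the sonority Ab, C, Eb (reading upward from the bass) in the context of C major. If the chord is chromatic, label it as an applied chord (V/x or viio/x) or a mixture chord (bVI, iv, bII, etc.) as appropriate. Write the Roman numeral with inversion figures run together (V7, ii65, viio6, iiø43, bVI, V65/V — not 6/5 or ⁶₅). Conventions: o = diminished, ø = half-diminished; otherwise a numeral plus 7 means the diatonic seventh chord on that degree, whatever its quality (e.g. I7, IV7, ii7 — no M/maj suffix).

bVI

Stacked in thirds the chord is Ab-C-Eb: a major triad on Ab.
Ab is the lowered sixth degree of C major (diatonic 6 would be A). This is a major triad on the lowered sixth degree, borrowed from the parallel minor.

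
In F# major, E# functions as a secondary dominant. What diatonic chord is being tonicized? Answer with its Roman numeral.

iii

The chord is a major triad on E#.
A dominant resolves down a perfect fifth: E# → A#. In F# major, A# is scale degree 3, i.e. iii.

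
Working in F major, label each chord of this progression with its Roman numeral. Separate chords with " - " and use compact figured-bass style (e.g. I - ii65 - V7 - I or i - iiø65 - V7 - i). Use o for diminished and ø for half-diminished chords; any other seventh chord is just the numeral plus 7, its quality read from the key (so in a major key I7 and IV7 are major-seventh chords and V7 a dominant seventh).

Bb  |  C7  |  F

Bb: root Bb is the subdominant; major triad there is IV.
C7 has root C, degree 5 in F major, so V7.
F: major triad on F = scale degree 1 → I.

IV - V7 - I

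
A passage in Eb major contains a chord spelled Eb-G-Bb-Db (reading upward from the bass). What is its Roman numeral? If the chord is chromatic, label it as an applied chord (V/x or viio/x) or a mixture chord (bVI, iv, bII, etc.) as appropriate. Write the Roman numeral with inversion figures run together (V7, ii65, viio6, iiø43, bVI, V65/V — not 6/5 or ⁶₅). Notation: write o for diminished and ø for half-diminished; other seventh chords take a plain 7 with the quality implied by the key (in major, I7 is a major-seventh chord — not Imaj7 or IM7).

V7/IV

The pitches Eb-G-Bb-Db form a dominant seventh chord rooted on Eb.
Eb is not a diatonic chord root with this quality in Eb major, but it lies a perfect fifth above Ab (IV), so the chord functions as an applied dominant of IV.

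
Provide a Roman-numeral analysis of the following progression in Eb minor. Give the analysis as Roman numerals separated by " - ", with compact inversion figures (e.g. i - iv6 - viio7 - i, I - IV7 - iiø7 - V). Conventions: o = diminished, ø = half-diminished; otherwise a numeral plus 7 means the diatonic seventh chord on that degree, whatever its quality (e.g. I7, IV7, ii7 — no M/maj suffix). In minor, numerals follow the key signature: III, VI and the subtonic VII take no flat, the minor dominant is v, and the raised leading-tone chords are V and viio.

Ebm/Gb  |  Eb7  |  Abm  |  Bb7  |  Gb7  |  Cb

i6 - V7/iv - iv - V7 - V7/VI - VI

Ebm/Gb: minor triad on Eb = scale degree 1 → i6.
Eb7: chromatic; Eb is V of iv, so V7/iv.
Abm has root Ab, degree 4 in Eb minor, so iv.
Bb7: dominant seventh chord on Bb = scale degree 5 → V7.
Gb7 is the secondary dominant of VI (dominant seventh chord on Gb): V7/VI.
Cb: root Cb is the submediant; major triad there is VI.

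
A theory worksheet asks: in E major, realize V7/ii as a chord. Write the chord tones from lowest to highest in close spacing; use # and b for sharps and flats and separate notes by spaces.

The slash means an applied dominant: we want the dominant of ii. In E major, ii is F# minor, and its dominant is built on C#.
Building a dominant seventh chord on C# gives C#-E#-G#-B.

C# E# G# B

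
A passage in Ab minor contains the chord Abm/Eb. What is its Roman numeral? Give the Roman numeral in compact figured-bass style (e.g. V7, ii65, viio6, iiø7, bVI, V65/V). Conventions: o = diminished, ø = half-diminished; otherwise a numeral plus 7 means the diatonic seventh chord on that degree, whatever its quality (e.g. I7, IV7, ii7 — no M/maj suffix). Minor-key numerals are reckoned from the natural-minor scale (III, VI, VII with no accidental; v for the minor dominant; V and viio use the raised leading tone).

The pitches Ab-Cb-Eb form a minor triad rooted on Ab.
In Ab minor, Ab is the tonic; the diatonic minor triad there is i.
With Eb in the bass the chord is in second inversion, so the figured bass is 64.

i64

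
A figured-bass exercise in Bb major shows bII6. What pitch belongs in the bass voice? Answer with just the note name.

Eb

bII in Bb major has root Cb; the chord is Cb-Eb-Gb.
The figure 6 means first inversion — the third is in the bass.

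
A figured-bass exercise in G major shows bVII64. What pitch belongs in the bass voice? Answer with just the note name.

C

bVII in G major has root F; the chord is F-A-C.
The figure 64 means second inversion — the fifth is in the bass.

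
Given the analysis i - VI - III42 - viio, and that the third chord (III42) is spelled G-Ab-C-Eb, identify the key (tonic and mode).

F minor

III42 is given as G-Ab-C-Eb — a major seventh chord with root Ab.
Counting down 2 scale steps from Ab places the tonic on F; a major seventh chord on degree 3 is diatonic only in minor.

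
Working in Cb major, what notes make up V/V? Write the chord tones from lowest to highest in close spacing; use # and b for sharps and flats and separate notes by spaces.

The slash means an applied dominant: we want the dominant of V. In Cb major, V is Gb major, and its dominant is built on Db.
Building a major triad on Db gives Db-F-Ab.

Db F Ab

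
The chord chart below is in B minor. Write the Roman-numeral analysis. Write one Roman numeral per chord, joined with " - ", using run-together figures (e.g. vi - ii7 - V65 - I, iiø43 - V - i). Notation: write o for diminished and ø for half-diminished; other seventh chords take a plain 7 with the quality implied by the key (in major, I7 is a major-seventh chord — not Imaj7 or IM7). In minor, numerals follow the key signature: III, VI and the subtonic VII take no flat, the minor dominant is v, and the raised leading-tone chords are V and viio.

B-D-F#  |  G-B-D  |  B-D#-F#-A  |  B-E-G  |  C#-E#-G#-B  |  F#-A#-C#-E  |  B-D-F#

i - VI - V7/iv - iv64 - V7/V - V7 - i

B-D-F#: minor triad on B = scale degree 1 → i.
G-B-D: major triad on G = scale degree 6 → VI.
B-D#-F#-A: a dominant seventh chord on B, the applied dominant of iv → V7/iv.
B-E-G has root E, degree 4 in B minor, so iv64.
C#-E#-G#-B: a dominant seventh chord on C#, the applied dominant of V → V7/V.
F#-A#-C#-E has root F#, degree 5 in B minor, so V7.
B-D-F# has root B, degree 1 in B minor, so i.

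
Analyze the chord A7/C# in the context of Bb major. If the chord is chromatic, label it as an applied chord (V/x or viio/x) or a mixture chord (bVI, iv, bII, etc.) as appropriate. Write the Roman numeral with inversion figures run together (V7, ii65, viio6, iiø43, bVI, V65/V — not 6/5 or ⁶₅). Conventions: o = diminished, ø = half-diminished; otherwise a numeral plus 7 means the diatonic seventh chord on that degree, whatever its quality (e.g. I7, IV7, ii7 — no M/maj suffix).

The pitches A-C#-E-G form a dominant seventh chord rooted on A.
A is not a diatonic chord root with this quality in Bb major, but it lies a perfect fifth above D (iii), so the chord functions as an applied dominant of iii.
With C# in the bass the chord is in first inversion, so the figured bass is 65.

V65/iii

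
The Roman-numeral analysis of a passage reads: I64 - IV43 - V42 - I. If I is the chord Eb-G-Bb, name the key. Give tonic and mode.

The chord Eb is a major triad rooted on Eb; its label is I.
If Eb is scale degree 1 and the mode makes that degree carry a major triad, the tonic is Eb and the mode is major.

Eb major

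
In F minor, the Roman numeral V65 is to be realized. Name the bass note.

V in F minor has root C; the chord is C-E-G-Bb.
The figure 65 means first inversion — the third is in the bass.

E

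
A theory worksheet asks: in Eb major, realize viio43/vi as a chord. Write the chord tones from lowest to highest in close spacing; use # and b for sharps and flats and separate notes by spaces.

F Ab B D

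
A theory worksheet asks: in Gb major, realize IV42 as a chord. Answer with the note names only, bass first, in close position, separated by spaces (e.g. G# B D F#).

The numeral's case and figure indicate a major seventh chord. In Gb major its root, scale degree 4, is Cb.
That chord is spelled Cb-Eb-Gb-Bb.
The figured bass 42 indicates third inversion, placing the seventh (Bb) in the bass: Bb-Cb-Eb-Gb.

Bb Cb Eb Gb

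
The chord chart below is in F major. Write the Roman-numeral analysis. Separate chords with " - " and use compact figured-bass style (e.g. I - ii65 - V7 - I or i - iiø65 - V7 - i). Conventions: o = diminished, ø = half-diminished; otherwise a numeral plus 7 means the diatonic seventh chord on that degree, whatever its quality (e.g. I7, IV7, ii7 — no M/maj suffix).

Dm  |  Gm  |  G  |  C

Dm: minor triad on D = scale degree 6 → vi.
Gm: minor triad on G = scale degree 2 → ii.
G: chromatic; G is V of V, so V/V.
C: root C is the dominant; major triad there is V.

vi - ii - V/V - V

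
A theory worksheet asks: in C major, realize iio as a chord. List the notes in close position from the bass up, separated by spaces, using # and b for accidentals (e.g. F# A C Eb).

Scale degree 2 in C major is D; here the chord built on it is altered to a diminished triad. iio is the diminished supertonic triad, borrowed from the parallel minor.
So the chord is D-F-Ab, a diminished triad.

D F Ab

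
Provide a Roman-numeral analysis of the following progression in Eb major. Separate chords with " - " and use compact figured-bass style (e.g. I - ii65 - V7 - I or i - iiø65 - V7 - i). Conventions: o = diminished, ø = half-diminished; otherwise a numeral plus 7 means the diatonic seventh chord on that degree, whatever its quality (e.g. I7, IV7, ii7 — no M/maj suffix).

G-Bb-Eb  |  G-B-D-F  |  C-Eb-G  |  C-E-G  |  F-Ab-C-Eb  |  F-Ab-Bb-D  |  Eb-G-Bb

I6 - V7/vi - vi - V/ii - ii7 - V43 - I

G-Bb-Eb has root Eb, degree 1 in Eb major, so I6.
G-B-D-F: chromatic; G is V of vi, so V7/vi.
C-Eb-G: root C is the submediant; minor triad there is vi.
C-E-G: a major triad on C, the applied dominant of ii → V/ii.
F-Ab-C-Eb: minor seventh chord on F = scale degree 2 → ii7.
F-Ab-Bb-D has root Bb, degree 5 in Eb major, so V43.
Eb-G-Bb has root Eb, degree 1 in Eb major, so I.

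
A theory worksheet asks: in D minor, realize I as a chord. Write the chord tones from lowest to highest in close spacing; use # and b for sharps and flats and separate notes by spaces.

Scale degree 1 in D minor is D; here the chord built on it is altered to a major triad. I is the major tonic (Picardy third), borrowed from the parallel major.
So the chord is D-F#-A, a major triad.

D F# A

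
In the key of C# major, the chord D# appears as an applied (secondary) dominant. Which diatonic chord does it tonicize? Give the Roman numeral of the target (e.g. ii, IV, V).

V

The chord is a major triad on D#.
A dominant resolves down a perfect fifth: D# → G#. In C# major, G# is scale degree 5, i.e. V.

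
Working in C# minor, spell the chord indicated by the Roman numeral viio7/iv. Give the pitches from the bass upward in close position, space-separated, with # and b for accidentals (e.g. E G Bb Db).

E# G# B D

The slash marks an applied leading-tone chord: viio of iv. In C# minor, iv is F#, so the leading tone to it is E#, a half step below.
Building a fully diminished seventh chord on E# gives E#-G#-B-D.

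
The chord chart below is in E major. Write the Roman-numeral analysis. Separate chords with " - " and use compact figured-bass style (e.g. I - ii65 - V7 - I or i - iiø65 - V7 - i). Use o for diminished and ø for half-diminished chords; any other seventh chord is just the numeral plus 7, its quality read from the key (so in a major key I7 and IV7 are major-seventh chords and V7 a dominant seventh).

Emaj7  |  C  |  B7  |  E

I7 - bVI - V7 - I

Emaj7: major seventh chord on E = scale degree 1 → I7.
C: C with this quality isn't in the key; it's bVI, borrowed from the parallel minor.
B7 has root B, degree 5 in E major, so V7.
E has root E, degree 1 in E major, so I.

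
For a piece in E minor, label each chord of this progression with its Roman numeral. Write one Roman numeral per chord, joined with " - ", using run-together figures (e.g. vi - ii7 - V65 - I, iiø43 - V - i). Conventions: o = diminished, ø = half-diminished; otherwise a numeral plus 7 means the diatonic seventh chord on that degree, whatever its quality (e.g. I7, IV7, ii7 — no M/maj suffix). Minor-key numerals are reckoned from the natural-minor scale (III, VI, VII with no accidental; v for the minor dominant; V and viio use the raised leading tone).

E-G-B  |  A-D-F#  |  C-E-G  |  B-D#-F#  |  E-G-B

E-G-B has root E, degree 1 in E minor, so i.
A-D-F#: root D is the subtonic; major triad there is VII64.
C-E-G has root C, degree 6 in E minor, so VI.
B-D#-F#: root B is the dominant; major triad there is V.
E-G-B: root E is the tonic; minor triad there is i.

i - VII64 - VI - V - i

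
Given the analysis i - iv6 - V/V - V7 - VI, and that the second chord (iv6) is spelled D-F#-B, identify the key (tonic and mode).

F# minor

iv6 is given as D-F#-B — a minor triad with root B.
Counting down 3 scale steps from B places the tonic on F#; a minor triad on degree 4 is diatonic only in minor.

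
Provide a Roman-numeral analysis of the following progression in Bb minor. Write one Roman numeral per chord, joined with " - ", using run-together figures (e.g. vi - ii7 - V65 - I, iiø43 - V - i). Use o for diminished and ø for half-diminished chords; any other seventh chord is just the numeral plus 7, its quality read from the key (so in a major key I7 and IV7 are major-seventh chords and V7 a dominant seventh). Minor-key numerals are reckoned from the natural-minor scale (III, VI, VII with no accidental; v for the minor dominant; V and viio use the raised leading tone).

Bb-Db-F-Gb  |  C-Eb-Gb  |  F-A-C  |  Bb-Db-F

VI65 - iio - V - i

Bb-Db-F-Gb: major seventh chord on Gb = scale degree 6 → VI65.
C-Eb-Gb: diminished triad on C = scale degree 2 → iio.
F-A-C: root F is the dominant; major triad there is V.
Bb-Db-F: minor triad on Bb = scale degree 1 → i.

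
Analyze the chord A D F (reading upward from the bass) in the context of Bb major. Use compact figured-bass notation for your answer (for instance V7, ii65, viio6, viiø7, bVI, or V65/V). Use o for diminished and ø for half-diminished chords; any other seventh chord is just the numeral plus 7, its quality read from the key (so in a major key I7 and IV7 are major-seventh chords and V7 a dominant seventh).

Stacked in thirds the chord is D-F-A: a minor triad on D.
D is scale degree 3 in Bb major, and a minor triad on that degree is written iii.
With A in the bass the chord is in second inversion, so the figured bass is 64.

iii64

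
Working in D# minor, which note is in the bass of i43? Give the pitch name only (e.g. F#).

A#

i in D# minor has root D#; the chord is D#-F#-A#-C#.
The figure 43 means second inversion — the fifth is in the bass.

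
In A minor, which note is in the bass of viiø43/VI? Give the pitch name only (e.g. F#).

The applied chord viiø43/VI is rooted on E: E-G-Bb-D.
The figure 43 means second inversion — the fifth is in the bass.

Bb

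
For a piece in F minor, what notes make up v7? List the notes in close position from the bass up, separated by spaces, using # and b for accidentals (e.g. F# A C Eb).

C Eb G Bb

In F minor, the fifth degree is C, and the diatonic chord built there is a minor seventh chord.
That chord is spelled C-Eb-G-Bb.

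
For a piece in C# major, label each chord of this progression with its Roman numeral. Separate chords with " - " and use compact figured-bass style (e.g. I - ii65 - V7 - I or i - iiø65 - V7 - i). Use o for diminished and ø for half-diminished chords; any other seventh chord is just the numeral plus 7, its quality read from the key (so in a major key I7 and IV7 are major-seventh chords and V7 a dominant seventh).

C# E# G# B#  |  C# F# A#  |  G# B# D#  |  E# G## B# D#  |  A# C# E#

I7 - IV64 - V - V7/vi - vi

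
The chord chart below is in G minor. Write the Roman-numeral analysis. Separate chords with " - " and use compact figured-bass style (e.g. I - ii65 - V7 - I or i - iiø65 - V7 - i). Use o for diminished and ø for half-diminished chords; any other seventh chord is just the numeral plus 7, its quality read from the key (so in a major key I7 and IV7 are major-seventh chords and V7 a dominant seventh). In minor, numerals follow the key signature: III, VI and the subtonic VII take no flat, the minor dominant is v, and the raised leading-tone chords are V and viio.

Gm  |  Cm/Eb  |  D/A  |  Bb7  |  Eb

Gm: minor triad on G = scale degree 1 → i.
Cm/Eb: minor triad on C = scale degree 4 → iv6.
D/A: root D is the dominant; major triad there is V64.
Bb7: a dominant seventh chord on Bb, the applied dominant of VI → V7/VI.
Eb: major triad on Eb = scale degree 6 → VI.

i - iv6 - V64 - V7/VI - VI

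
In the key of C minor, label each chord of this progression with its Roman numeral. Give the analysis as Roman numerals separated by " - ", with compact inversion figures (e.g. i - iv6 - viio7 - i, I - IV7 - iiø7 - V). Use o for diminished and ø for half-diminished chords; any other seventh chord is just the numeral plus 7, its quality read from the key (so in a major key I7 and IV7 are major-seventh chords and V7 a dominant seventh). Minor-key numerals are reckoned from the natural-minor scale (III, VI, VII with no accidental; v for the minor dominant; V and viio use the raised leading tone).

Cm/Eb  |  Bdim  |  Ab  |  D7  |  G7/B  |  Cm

i6 - viio - VI - V7/V - V65 - i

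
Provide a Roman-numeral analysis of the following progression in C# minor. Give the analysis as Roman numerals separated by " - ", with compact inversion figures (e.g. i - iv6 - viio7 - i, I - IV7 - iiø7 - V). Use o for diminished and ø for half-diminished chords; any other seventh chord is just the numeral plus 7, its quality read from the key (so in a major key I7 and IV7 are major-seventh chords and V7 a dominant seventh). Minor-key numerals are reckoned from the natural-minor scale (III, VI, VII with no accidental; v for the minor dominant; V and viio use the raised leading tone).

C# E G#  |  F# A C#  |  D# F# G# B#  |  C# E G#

C#-E-G# has root C#, degree 1 in C# minor, so i.
F#-A-C#: root F# is the subdominant; minor triad there is iv.
D#-F#-G#-B# has root G#, degree 5 in C# minor, so V43.
C#-E-G#: root C# is the tonic; minor triad there is i.

i - iv - V43 - i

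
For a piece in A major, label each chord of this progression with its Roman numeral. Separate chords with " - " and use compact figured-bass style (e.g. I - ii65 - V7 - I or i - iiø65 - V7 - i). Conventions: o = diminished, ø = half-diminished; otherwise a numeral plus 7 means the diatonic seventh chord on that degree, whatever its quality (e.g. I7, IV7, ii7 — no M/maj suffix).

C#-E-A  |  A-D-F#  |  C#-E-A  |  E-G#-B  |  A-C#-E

C#-E-A: root A is the tonic; major triad there is I6.
A-D-F#: major triad on D = scale degree 4 → IV64.
C#-E-A: root A is the tonic; major triad there is I6.
E-G#-B: root E is the dominant; major triad there is V.
A-C#-E: major triad on A = scale degree 1 → I.

I6 - IV64 - I6 - V - I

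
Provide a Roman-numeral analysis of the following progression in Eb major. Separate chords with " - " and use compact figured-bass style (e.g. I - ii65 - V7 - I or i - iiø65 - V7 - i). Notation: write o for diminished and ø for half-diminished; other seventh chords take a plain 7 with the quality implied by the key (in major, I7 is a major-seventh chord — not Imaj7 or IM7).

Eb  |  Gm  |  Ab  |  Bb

Eb: major triad on Eb = scale degree 1 → I.
Gm: root G is the mediant; minor triad there is iii.
Ab: root Ab is the subdominant; major triad there is IV.
Bb has root Bb, degree 5 in Eb major, so V.

I - iii - IV - V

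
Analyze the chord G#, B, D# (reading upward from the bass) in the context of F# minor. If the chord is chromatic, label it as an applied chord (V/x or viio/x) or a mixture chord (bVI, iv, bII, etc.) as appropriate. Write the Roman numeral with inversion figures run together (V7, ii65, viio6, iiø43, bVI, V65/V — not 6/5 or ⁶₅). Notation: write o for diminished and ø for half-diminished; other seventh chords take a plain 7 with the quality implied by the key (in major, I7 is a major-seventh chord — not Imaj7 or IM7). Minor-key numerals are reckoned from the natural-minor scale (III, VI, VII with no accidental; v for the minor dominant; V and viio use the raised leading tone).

ii

The pitches G#-B-D# form a minor triad rooted on G#.
G# is the second degree of F# minor. This is the minor supertonic, borrowed from the parallel major (the Dorian ii).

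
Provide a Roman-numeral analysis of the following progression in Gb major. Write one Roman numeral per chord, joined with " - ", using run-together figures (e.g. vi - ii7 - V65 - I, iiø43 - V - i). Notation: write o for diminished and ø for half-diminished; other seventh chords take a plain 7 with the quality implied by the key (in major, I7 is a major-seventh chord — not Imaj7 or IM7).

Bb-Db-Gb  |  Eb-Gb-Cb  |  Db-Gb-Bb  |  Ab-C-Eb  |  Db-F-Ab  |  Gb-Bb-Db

I6 - IV6 - I64 - V/V - V - I

Bb-Db-Gb has root Gb, degree 1 in Gb major, so I6.
Eb-Gb-Cb has root Cb, degree 4 in Gb major, so IV6.
Db-Gb-Bb: major triad on Gb = scale degree 1 → I64.
Ab-C-Eb: a major triad on Ab, the applied dominant of V → V/V.
Db-F-Ab has root Db, degree 5 in Gb major, so V.
Gb-Bb-Db: root Gb is the tonic; major triad there is I.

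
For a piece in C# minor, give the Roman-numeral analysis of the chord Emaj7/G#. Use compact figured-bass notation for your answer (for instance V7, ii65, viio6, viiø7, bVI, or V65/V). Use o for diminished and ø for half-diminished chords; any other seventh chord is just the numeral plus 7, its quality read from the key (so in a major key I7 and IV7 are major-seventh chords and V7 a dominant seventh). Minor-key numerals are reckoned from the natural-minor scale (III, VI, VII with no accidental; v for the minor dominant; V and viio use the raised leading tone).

The pitches E-G#-B-D# form a major seventh chord rooted on E.
E is scale degree 3 in C# minor, and a major seventh chord on that degree is written III7.
With G# in the bass the chord is in first inversion, so the figured bass is 65.

III65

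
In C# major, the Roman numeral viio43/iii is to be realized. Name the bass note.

The applied chord viio43/iii is rooted on D##: D##-F##-A#-C#.
The figure 43 means second inversion — the fifth is in the bass.

A#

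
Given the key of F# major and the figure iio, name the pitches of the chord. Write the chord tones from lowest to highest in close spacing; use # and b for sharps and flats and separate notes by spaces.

iio is the diminished supertonic triad, borrowed from the parallel minor. In F# major that root is G#.
So the chord is G#-B-D.

G# B D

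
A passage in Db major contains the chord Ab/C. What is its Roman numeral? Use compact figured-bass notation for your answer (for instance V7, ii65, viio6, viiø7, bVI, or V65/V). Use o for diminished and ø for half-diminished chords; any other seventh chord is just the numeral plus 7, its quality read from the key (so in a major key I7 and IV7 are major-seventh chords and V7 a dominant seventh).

V6

The pitches Ab-C-Eb form a major triad rooted on Ab.
In Db major, Ab is the dominant; the diatonic major triad there is V.
With C in the bass the chord is in first inversion, so the figured bass is 6.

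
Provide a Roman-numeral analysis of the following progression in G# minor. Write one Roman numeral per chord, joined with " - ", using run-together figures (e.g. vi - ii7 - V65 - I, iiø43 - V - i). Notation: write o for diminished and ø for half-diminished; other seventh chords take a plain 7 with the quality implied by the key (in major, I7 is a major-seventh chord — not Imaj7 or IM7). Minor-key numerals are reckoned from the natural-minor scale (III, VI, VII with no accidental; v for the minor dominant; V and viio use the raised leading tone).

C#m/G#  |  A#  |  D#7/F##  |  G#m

iv64 - V/V - V65 - i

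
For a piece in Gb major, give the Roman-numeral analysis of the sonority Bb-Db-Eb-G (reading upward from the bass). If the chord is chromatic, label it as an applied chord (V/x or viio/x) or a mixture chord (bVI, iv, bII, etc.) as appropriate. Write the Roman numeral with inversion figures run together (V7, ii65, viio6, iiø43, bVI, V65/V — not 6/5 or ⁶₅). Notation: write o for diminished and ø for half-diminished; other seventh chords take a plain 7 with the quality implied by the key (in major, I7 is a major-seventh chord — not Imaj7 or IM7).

V43/ii

The pitches Eb-G-Bb-Db form a dominant seventh chord rooted on Eb.
Eb is not a diatonic chord root with this quality in Gb major, but it lies a perfect fifth above Ab (ii), so the chord functions as an applied dominant of ii.
With Bb in the bass the chord is in second inversion, so the figured bass is 43.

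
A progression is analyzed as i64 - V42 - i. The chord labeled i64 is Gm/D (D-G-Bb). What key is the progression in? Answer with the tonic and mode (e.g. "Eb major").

G minor

i64 is given as D-G-Bb — a minor triad with root G.
If G is scale degree 1 and the mode makes that degree carry a minor triad, the tonic is G and the mode is minor.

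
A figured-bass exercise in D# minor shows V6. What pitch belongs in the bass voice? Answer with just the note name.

C##

V in D# minor has root A#; the chord is A#-C##-E#.
The figure 6 means first inversion — the third is in the bass.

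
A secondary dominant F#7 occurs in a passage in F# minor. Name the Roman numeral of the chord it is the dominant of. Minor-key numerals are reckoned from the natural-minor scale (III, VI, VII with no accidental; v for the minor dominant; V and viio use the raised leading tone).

iv

The chord is a dominant seventh chord on F#.
A dominant resolves down a perfect fifth: F# → B. In F# minor, B is scale degree 4, i.e. iv.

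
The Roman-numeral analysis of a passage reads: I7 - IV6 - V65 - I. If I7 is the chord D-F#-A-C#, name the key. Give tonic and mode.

The anchor chord is a major seventh chord on D, labeled I7.
If D is scale degree 1 and the mode makes that degree carry a major seventh chord, the tonic is D and the mode is major.

D major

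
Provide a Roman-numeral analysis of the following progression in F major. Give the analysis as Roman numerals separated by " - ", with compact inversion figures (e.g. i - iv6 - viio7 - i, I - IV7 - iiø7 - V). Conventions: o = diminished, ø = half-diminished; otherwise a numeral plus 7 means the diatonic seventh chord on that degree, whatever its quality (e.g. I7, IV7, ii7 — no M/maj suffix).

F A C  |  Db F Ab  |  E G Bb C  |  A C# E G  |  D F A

I - bVI - V65 - V7/vi - vi

F-A-C: root F is the tonic; major triad there is I.
Db-F-Ab: Db with this quality isn't in the key; it's bVI, borrowed from the parallel minor.
E-G-Bb-C: root C is the dominant; dominant seventh chord there is V65.
A-C#-E-G: chromatic; A is V of vi, so V7/vi.
D-F-A has root D, degree 6 in F major, so vi.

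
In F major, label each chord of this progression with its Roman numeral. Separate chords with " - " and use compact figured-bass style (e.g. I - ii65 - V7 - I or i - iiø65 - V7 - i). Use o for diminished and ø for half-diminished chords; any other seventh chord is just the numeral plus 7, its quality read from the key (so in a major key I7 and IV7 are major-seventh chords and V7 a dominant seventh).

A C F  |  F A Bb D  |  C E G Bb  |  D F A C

I6 - IV43 - V7 - vi7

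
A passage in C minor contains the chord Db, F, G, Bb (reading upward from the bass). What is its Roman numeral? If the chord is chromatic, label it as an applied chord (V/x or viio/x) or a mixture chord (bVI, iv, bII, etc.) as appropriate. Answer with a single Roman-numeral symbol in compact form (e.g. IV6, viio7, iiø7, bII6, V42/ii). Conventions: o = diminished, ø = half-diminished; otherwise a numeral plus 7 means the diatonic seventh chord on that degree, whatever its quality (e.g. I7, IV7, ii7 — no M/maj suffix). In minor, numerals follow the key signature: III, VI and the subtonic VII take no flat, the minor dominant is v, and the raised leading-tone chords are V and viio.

Stacked in thirds the chord is G-Bb-Db-F: a half-diminished seventh chord on G.
G sits a half step below Ab (VI in C minor); a diminished chord there is the applied leading-tone chord of VI.
With Db in the bass the chord is in second inversion, so the figured bass is 43.

viiø43/VI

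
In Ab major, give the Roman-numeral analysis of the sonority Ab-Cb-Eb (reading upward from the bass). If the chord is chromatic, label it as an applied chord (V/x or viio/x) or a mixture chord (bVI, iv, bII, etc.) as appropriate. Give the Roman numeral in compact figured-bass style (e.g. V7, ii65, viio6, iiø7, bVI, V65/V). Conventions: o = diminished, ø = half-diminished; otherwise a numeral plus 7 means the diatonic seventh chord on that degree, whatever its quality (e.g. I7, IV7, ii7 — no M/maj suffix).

Stacked in thirds the chord is Ab-Cb-Eb: a minor triad on Ab.
Ab is the first degree of Ab major. This is the minor tonic, borrowed from the parallel minor.

i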